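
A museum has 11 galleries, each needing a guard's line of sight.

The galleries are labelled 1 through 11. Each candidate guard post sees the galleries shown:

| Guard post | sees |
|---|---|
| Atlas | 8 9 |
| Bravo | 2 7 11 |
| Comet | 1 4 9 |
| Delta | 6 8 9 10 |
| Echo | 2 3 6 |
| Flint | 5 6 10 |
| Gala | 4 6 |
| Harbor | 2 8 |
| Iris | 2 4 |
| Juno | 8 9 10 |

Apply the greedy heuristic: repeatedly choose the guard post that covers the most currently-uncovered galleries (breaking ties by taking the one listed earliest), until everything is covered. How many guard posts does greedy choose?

Greedy: pick Delta (covers 4 new) → pick Bravo (covers 3 new) → pick Comet (covers 2 new) → pick Echo (covers 1 new) → pick Flint (covers 1 new). Total picks: 5.

5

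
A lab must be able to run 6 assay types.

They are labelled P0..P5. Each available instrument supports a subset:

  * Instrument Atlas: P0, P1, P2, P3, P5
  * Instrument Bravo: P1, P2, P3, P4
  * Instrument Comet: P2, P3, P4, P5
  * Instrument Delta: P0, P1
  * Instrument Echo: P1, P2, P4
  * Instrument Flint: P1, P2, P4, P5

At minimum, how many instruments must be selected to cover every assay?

Comet and Delta together: Comet ∪ Delta = {P0, P1, P2, P3, P4, P5} — every assay is covered.
No single instrument has all 6 assays (the largest, Atlas, has 5), so 2 is optimal.

2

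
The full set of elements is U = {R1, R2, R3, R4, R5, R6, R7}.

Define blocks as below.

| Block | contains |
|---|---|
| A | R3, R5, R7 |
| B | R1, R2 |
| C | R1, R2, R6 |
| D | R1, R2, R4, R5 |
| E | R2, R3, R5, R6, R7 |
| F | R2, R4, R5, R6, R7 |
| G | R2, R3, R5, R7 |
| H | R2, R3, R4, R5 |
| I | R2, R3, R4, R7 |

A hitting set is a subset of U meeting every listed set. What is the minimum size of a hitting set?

Take T = {R2, R3}. Each listed block contains at least one of these, so T is a hitting set of size 2.
The blocks A, B are pairwise disjoint, so any hitting set needs a separate element for each — at least 2. Hence 2 is optimal.

2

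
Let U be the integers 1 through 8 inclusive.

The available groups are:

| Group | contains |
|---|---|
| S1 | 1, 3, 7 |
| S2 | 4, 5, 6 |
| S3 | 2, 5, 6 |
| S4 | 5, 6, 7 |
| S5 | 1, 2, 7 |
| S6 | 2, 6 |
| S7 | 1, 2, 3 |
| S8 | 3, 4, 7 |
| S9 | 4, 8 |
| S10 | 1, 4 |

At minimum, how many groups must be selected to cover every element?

3

S1, S3, and S9 cover everything between them: the union {1, 2, 3, 4, 5, 6, 7, 8} is all of U.
Each group has at most 3 elements, and 2·3 = 6 < 8 — so at least 3 groups are needed, and 3 is optimal.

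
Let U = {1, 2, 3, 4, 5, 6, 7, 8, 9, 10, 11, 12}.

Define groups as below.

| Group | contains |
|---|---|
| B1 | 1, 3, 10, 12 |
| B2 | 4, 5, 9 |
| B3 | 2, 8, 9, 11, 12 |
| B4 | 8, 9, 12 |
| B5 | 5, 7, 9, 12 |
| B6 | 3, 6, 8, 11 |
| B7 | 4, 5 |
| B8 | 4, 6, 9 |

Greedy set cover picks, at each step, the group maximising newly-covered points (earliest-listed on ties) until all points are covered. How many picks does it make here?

Greedy: pick B3 (covers 5 new) → pick B1 (covers 3 new) → pick B2 (covers 2 new) → pick B5 (covers 1 new) → pick B6 (covers 1 new). Total picks: 5.
(The true minimum cover uses only 4 groups, so greedy is not optimal here.)

5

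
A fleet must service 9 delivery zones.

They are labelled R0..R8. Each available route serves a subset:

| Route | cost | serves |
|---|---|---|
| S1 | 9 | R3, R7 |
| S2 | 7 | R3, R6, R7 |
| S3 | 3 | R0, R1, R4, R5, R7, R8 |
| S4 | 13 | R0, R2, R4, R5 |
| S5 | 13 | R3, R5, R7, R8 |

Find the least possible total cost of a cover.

S2, S3, S4 together cover every zone (S2 ∪ S3 ∪ S4 = {R0, R1, R2, R3, R4, R5, R6, R7, R8}); total cost 7 + 3 + 13 = 23.
No covering selection has total cost below 23.

23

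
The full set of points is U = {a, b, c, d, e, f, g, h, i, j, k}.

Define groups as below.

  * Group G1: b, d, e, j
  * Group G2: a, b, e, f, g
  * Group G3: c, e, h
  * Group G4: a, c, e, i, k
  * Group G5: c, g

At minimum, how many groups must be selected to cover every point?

4

Take {G1, G2, G3, G4}. Their union is {a, b, c, d, e, f, g, h, i, j, k}, which is all 11 points.
No 3 of the 5 groups cover everything (all 10 combinations miss at least one point), so 4 is optimal.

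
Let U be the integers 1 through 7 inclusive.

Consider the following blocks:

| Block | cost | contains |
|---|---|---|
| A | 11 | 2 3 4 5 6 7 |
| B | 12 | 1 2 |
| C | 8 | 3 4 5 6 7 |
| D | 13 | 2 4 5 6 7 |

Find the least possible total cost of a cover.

B, C together cover every item (B ∪ C = {1, 2, 3, 4, 5, 6, 7}); total cost 12 + 8 = 20.
No covering selection has total cost below 20.

20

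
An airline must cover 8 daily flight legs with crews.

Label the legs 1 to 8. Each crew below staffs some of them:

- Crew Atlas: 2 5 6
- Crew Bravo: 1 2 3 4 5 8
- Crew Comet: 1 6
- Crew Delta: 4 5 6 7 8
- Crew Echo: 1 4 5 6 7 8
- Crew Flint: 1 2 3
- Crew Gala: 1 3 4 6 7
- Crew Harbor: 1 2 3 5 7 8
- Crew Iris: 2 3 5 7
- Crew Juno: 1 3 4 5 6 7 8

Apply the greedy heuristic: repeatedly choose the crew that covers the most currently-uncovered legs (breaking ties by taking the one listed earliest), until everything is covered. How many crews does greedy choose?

2

Greedy: pick Juno (covers 7 new) → pick Atlas (covers 1 new). Total picks: 2.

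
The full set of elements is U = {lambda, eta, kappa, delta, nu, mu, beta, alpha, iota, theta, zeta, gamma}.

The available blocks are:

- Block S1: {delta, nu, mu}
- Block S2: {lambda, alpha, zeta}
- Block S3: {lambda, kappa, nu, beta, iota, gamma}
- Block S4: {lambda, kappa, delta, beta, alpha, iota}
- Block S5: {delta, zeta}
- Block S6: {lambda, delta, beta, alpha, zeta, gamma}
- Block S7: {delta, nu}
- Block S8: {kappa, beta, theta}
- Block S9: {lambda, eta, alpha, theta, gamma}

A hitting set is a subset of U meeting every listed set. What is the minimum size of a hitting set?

3

Take H = {lambda, delta, beta}. Each listed block contains at least one of these, so H is a hitting set of size 3.
The blocks S1, S2, S8 are pairwise disjoint, so any hitting set needs a separate element for each — at least 3. Hence 3 is optimal.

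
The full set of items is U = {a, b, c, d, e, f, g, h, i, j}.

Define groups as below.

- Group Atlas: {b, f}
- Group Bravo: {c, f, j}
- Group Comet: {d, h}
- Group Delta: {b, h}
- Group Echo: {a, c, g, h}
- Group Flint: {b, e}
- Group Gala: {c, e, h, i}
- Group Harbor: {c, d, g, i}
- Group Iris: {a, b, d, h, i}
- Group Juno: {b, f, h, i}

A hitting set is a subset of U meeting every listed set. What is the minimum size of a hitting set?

T = {b, c, d} meets every group (each contains at least one member of T), and |T| = 3.
The groups Bravo, Comet, Flint are pairwise disjoint, so any hitting set needs a separate item for each — at least 3. Hence 3 is optimal.

3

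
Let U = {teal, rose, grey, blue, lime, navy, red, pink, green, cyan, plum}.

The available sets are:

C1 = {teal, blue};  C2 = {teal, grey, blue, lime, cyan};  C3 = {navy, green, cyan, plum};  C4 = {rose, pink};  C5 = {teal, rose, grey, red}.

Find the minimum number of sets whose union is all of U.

4

Take {C2, C3, C4, C5}. Their union is {teal, rose, grey, blue, lime, navy, red, pink, green, cyan, plum}, which is all 11 elements.
No 3 of the 5 sets cover everything (all 10 combinations miss at least one element), so 4 is optimal.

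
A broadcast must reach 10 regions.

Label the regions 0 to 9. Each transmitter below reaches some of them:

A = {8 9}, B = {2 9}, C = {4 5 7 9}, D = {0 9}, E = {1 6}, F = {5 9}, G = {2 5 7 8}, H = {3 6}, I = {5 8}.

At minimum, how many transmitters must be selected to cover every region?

C and D and E and G and H together: C ∪ D ∪ E ∪ G ∪ H = {0, 1, 2, 3, 4, 5, 6, 7, 8, 9} — every region is covered.
No 4 of the 9 transmitters cover everything (all 126 combinations miss at least one region), so 5 is optimal.

5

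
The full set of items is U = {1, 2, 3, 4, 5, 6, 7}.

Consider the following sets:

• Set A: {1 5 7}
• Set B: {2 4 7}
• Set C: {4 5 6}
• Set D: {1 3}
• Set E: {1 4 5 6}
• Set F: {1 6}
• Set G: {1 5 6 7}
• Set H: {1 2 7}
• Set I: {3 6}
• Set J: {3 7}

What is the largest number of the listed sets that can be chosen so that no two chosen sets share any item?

A, I are pairwise disjoint (A={1,5,7}; I={3,6}).
Every remaining set overlaps one of these, and no 3 of the listed sets are pairwise disjoint, so 2 is the maximum.

2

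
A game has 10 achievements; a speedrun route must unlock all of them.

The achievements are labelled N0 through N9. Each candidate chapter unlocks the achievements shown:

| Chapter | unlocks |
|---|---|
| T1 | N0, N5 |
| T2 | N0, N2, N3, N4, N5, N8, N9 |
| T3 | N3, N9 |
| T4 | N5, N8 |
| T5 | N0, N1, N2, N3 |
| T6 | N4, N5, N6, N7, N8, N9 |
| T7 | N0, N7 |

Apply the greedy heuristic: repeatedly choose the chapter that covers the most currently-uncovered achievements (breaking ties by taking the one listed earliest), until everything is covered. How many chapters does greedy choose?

3

Greedy: pick T2 (covers 7 new) → pick T6 (covers 2 new) → pick T5 (covers 1 new). Total picks: 3.
(The true minimum cover uses only 2 chapters, so greedy is not optimal here.)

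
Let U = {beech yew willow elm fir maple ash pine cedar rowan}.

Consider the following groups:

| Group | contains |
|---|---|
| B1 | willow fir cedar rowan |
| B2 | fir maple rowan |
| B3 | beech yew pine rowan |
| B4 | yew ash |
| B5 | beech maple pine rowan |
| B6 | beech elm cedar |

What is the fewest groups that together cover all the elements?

B1, B4, B5, and B6 cover everything between them: the union {beech, yew, willow, elm, fir, maple, ash, pine, cedar, rowan} is all of U.
Only B6 contains elm, so B6 is forced; the remaining 7 elements need at least 3 more groups (each remaining group adds at most 3) — so at least 4 groups are needed, and 4 is optimal.

4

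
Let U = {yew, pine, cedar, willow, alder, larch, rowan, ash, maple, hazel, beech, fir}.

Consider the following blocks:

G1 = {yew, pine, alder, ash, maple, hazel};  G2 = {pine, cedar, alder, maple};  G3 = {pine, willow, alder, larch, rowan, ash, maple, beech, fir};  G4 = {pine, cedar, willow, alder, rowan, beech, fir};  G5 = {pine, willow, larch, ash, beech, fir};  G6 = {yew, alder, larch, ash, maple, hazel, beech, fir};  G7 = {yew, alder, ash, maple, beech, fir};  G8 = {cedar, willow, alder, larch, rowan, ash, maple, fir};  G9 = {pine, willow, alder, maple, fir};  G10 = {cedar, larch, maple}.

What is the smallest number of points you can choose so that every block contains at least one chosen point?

2

Take H = {willow, maple}. Each listed block contains at least one of these, so H is a hitting set of size 2.
No single point lies in every block, so at least 2 are needed and 2 is optimal.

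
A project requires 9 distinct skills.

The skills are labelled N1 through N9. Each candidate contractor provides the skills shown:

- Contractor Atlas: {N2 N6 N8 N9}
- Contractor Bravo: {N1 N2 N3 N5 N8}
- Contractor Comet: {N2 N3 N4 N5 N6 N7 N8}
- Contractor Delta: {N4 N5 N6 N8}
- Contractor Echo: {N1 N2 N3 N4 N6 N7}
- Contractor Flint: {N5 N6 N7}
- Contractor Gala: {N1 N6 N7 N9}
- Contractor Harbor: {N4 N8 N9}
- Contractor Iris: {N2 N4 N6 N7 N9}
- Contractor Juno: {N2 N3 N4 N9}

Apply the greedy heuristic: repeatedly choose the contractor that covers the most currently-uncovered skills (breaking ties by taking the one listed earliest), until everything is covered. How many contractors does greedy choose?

2

Greedy: pick Comet (covers 7 new) → pick Gala (covers 2 new). Total picks: 2.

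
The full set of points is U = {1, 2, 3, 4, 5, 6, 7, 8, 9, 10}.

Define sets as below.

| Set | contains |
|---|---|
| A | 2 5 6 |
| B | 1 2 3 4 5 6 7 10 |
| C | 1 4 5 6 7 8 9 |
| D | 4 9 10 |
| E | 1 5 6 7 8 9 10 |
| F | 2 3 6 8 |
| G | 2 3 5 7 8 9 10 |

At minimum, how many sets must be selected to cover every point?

2

B and G together: B ∪ G = {1, 2, 3, 4, 5, 6, 7, 8, 9, 10} — every point is covered.
No single set has all 10 points (the largest, B, has 8), so 2 is optimal.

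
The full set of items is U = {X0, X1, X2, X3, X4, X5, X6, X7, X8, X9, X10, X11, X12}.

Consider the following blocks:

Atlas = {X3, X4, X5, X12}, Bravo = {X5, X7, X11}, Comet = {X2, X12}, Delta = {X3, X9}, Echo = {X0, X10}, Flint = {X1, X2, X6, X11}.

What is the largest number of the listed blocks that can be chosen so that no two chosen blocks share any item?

Bravo, Comet, Delta, Echo are pairwise disjoint (Bravo={X5,X7,X11}; Comet={X2,X12}; Delta={X3,X9}; Echo={X0,X10}).
Every remaining block overlaps one of these, and no 5 of the listed blocks are pairwise disjoint, so 4 is the maximum.

4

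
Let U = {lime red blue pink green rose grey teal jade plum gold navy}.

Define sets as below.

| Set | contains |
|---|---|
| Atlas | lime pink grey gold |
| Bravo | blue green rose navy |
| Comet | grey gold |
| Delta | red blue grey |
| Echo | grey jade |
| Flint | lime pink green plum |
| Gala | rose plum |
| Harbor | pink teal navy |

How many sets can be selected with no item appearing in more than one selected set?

3

Delta, Gala, Harbor are pairwise disjoint (Delta={red,blue,grey}; Gala={rose,plum}; Harbor={pink,teal,navy}).
Every remaining set overlaps one of these, and no 4 of the listed sets are pairwise disjoint, so 3 is the maximum.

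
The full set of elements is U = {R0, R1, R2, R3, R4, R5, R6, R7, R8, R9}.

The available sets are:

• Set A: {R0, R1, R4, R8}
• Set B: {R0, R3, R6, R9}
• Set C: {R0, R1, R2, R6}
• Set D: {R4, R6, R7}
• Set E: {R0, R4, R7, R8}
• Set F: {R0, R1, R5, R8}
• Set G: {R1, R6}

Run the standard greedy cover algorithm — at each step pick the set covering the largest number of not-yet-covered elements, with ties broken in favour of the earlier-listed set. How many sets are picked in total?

Greedy: pick A (covers 4 new) → pick B (covers 3 new) → pick C (covers 1 new) → pick D (covers 1 new) → pick F (covers 1 new). Total picks: 5.
(The true minimum cover uses only 4 sets, so greedy is not optimal here.)

5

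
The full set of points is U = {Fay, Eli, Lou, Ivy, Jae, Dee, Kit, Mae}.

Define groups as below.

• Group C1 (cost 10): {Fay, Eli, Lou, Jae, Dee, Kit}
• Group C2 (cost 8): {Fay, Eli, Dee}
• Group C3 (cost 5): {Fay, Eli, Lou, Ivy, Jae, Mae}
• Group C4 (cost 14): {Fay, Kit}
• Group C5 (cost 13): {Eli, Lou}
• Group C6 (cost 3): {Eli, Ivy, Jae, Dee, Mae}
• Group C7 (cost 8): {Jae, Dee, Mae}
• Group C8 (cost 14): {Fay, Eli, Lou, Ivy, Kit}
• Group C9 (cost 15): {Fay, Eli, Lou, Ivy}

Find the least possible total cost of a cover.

C1, C6 together cover every point (C1 ∪ C6 = {Fay, Eli, Lou, Ivy, Jae, Dee, Kit, Mae}); total cost 10 + 3 = 13.
The greedy pick C6, C3, C1 costs 18; no covering selection beats 13.

13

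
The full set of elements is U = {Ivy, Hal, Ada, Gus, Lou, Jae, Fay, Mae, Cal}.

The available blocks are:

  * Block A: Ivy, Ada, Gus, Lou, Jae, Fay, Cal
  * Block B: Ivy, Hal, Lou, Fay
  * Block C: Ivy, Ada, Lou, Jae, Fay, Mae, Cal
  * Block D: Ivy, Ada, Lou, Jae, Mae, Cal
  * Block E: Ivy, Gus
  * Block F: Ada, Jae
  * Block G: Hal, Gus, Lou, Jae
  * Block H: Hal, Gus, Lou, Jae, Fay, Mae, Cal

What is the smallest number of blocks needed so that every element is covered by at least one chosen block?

Take {C, G}. Their union is {Ivy, Hal, Ada, Gus, Lou, Jae, Fay, Mae, Cal}, which is all 9 elements.
No single block has all 9 elements (the largest, A, has 7), so 2 is optimal.

2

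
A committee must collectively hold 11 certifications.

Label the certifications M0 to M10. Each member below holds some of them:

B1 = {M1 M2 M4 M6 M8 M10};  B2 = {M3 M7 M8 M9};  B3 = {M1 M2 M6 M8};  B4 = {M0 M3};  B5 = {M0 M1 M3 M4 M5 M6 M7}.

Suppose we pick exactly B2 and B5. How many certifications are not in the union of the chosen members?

Union of B2, B5 = {M0, M1, M3, M4, M5, M6, M7, M8, M9}.
Not covered: M2, M10 — 2 certifications.

2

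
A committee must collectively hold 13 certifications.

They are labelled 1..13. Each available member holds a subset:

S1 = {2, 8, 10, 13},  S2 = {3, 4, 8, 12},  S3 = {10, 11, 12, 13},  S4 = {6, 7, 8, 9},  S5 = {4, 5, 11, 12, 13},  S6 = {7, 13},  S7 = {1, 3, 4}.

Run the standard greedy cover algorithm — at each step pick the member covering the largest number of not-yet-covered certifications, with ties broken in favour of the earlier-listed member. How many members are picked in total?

Greedy: pick S5 (covers 5 new) → pick S4 (covers 4 new) → pick S1 (covers 2 new) → pick S7 (covers 2 new). Total picks: 4.

4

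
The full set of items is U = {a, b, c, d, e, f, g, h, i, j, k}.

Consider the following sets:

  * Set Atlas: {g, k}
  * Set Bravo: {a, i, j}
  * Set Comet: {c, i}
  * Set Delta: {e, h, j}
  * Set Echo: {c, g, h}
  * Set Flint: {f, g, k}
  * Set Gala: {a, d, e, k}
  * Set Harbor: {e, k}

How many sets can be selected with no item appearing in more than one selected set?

Bravo, Echo, Harbor are pairwise disjoint (Bravo={a,i,j}; Echo={c,g,h}; Harbor={e,k}).
Every remaining set overlaps one of these, and no 4 of the listed sets are pairwise disjoint, so 3 is the maximum.

3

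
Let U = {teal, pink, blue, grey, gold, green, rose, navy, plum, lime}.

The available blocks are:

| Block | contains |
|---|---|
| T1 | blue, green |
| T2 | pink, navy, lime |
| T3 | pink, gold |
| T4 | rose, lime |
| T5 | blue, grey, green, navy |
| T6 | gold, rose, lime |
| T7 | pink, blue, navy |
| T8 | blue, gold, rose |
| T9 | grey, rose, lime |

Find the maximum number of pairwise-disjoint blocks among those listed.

3

T1, T3, T4 are pairwise disjoint (T1={blue,green}; T3={pink,gold}; T4={rose,lime}).
Every remaining block overlaps one of these, and no 4 of the listed blocks are pairwise disjoint, so 3 is the maximum.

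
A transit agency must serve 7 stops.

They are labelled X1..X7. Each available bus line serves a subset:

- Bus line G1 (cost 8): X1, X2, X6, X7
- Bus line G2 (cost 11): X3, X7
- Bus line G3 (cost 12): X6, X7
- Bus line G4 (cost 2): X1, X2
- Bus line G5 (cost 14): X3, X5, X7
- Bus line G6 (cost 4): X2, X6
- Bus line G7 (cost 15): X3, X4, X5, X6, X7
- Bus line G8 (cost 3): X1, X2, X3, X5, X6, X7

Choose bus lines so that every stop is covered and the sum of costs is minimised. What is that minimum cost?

17

G4, G7 together cover every stop (G4 ∪ G7 = {X1, X2, X3, X4, X5, X6, X7}); total cost 2 + 15 = 17.
The greedy pick G8, G7 costs 18; no covering selection beats 17.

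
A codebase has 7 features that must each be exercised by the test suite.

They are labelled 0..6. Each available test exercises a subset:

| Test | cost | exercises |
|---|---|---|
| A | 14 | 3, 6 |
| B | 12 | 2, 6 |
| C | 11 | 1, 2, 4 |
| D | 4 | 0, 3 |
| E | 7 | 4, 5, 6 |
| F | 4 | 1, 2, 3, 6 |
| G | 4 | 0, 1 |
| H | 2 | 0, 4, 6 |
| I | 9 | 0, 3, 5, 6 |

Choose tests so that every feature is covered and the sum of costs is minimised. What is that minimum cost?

E, F, H together cover every feature (E ∪ F ∪ H = {0, 1, 2, 3, 4, 5, 6}); total cost 7 + 4 + 2 = 13.
No covering selection has total cost below 13.

13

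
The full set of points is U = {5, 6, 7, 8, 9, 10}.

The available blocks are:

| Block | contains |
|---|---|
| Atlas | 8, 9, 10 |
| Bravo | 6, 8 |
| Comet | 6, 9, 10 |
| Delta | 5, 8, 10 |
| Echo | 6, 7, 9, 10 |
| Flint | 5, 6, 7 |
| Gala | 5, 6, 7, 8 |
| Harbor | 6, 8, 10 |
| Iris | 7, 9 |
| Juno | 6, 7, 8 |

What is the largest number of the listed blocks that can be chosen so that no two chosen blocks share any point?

Delta, Iris are pairwise disjoint (Delta={5,8,10}; Iris={7,9}).
Every remaining block overlaps one of these, and no 3 of the listed blocks are pairwise disjoint, so 2 is the maximum.

2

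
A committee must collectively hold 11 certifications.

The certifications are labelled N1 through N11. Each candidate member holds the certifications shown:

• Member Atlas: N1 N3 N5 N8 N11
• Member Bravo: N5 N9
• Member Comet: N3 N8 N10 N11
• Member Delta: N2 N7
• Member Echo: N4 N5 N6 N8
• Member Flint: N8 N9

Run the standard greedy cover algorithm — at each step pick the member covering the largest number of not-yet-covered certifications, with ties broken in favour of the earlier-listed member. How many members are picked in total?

Greedy: pick Atlas (covers 5 new) → pick Delta (covers 2 new) → pick Echo (covers 2 new) → pick Bravo (covers 1 new) → pick Comet (covers 1 new). Total picks: 5.

5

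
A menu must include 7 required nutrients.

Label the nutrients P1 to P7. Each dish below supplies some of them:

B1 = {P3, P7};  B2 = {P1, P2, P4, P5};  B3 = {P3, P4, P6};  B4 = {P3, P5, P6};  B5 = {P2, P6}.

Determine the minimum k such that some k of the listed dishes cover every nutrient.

Take {B1, B2, B5}. Their union is {P1, P2, P3, P4, P5, P6, P7}, which is all 7 nutrients.
Only B2 contains P1, so B2 is forced; the remaining 3 nutrients need at least 2 more dishes (each remaining dish adds at most 2) — so at least 3 dishes are needed, and 3 is optimal.

3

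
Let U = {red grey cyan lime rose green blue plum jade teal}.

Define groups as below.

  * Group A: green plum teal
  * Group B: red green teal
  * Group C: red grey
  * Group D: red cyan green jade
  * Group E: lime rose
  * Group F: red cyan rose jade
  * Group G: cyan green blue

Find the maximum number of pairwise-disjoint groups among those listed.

A, C, E are pairwise disjoint (A={green,plum,teal}; C={red,grey}; E={lime,rose}).
Every remaining group overlaps one of these, and no 4 of the listed groups are pairwise disjoint, so 3 is the maximum.

3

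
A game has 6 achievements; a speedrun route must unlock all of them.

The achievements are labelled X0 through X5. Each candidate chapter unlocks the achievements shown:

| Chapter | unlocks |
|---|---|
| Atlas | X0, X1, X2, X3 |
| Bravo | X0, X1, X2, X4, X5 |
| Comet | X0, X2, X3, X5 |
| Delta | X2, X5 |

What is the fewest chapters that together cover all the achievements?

2

Take {Bravo, Comet}. Their union is {X0, X1, X2, X3, X4, X5}, which is all 6 achievements.
No single chapter has all 6 achievements (the largest, Bravo, has 5), so 2 is optimal.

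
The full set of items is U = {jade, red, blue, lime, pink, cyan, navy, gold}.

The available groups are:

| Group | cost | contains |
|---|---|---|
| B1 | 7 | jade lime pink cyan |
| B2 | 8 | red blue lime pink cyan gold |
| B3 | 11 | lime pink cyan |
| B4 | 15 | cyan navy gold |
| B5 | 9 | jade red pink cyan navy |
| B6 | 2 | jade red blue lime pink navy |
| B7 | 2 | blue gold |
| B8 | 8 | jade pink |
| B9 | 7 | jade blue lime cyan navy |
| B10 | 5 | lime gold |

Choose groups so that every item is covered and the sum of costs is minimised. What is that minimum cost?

10

B2, B6 together cover every item (B2 ∪ B6 = {jade, red, blue, lime, pink, cyan, navy, gold}); total cost 8 + 2 = 10.
The greedy pick B6, B7, B1 costs 11; no covering selection beats 10.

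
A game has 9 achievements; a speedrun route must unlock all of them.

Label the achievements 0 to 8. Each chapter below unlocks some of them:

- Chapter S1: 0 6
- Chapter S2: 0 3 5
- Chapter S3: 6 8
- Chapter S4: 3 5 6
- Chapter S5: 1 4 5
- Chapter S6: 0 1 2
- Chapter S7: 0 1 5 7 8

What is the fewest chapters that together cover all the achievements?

Take {S4, S5, S6, S7}. Their union is {0, 1, 2, 3, 4, 5, 6, 7, 8}, which is all 9 achievements.
No 3 of the 7 chapters cover everything (all 35 combinations miss at least one achievement), so 4 is optimal.

4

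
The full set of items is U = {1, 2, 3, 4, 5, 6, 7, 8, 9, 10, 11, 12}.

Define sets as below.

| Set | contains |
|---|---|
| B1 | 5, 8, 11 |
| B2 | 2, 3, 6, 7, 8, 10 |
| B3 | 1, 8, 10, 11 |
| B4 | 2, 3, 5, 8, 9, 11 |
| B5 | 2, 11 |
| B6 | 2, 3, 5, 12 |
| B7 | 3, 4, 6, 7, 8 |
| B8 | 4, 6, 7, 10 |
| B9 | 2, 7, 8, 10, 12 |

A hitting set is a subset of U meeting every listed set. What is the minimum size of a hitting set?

The 3 items {3, 7, 11} hit every set.
No choice of 2 items meets every set, so 3 is the minimum.

3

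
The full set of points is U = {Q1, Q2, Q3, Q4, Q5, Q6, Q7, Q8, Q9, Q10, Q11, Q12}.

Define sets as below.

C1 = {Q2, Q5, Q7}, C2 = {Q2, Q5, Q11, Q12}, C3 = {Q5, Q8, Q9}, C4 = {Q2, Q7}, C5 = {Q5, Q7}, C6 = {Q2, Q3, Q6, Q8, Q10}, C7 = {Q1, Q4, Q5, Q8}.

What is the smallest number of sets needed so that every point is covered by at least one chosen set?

5

C1, C2, C3, C6, and C7 cover everything between them: the union {Q1, Q2, Q3, Q4, Q5, Q6, Q7, Q8, Q9, Q10, Q11, Q12} is all of U.
No 4 of the 7 sets cover everything (all 35 combinations miss at least one point), so 5 is optimal.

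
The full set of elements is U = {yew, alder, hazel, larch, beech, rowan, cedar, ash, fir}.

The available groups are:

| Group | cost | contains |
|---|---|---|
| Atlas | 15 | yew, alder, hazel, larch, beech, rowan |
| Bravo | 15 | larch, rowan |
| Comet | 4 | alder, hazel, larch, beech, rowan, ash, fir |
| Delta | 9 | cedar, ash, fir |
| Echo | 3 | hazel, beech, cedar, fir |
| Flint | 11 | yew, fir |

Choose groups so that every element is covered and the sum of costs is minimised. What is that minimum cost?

Comet, Echo, Flint together cover every element (Comet ∪ Echo ∪ Flint = {yew, alder, hazel, larch, beech, rowan, cedar, ash, fir}); total cost 4 + 3 + 11 = 18.
No covering selection has total cost below 18.

18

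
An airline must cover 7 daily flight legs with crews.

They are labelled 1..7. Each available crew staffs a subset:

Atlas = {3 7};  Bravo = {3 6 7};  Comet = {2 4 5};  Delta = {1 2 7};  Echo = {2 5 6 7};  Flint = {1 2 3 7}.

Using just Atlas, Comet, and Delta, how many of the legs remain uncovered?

1

Union of Atlas, Comet, Delta = {1, 2, 3, 4, 5, 7}.
Not covered: 6 — 1 leg.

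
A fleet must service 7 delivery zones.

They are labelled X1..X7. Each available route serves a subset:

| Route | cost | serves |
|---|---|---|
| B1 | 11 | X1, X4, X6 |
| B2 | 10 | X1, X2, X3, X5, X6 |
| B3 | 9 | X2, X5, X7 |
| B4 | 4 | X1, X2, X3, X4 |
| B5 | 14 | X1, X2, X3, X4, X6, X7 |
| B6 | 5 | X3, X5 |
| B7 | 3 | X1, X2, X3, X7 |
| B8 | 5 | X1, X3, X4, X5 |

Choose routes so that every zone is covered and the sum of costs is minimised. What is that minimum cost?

17

B2, B4, B7 together cover every zone (B2 ∪ B4 ∪ B7 = {X1, X2, X3, X4, X5, X6, X7}); total cost 10 + 4 + 3 = 17.
The greedy pick B7, B8, B2 costs 18; no covering selection beats 17.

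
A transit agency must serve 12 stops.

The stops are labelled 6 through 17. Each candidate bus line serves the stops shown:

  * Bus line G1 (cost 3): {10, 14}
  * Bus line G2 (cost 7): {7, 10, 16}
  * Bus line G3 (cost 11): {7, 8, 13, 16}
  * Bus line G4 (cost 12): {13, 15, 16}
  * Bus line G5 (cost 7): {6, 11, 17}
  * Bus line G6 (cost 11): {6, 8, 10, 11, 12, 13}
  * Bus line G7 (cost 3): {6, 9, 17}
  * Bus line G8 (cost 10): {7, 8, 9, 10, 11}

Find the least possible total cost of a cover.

G1, G2, G4, G6, G7 together cover every stop (G1 ∪ G2 ∪ G4 ∪ G6 ∪ G7 = {6, 7, 8, 9, 10, 11, 12, 13, 14, 15, 16, 17}); total cost 3 + 7 + 12 + 11 + 3 = 36.
The greedy pick G7, G1, G3, G6, G4 costs 40; no covering selection beats 36.

36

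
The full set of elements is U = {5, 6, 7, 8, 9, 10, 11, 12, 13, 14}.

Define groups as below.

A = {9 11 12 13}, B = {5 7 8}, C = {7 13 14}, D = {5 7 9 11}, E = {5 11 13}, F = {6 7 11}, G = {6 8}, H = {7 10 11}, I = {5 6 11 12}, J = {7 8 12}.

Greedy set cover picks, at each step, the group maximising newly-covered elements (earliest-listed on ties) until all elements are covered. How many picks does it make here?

5

Greedy: pick A (covers 4 new) → pick B (covers 3 new) → pick C (covers 1 new) → pick F (covers 1 new) → pick H (covers 1 new). Total picks: 5.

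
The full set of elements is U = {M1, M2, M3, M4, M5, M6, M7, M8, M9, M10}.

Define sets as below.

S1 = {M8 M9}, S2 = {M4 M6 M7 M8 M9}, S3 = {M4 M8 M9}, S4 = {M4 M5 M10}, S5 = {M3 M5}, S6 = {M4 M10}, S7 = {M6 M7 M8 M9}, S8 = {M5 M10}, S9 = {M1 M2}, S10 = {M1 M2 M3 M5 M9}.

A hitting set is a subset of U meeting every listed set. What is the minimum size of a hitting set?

4

H = {M1, M5, M8, M10} meets every set (each contains at least one member of H), and |H| = 4.
The sets S1, S5, S6, S9 are pairwise disjoint, so any hitting set needs a separate element for each — at least 4. Hence 4 is optimal.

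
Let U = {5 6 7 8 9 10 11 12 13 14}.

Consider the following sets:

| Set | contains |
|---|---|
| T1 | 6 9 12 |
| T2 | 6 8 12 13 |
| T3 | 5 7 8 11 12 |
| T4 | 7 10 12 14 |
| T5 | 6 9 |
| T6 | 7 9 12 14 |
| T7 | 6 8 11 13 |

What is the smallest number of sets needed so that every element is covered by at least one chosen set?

4

T1 and T3 and T4 and T7 together: T1 ∪ T3 ∪ T4 ∪ T7 = {5, 6, 7, 8, 9, 10, 11, 12, 13, 14} — every element is covered.
Only T3 contains 5, so T3 is forced; the remaining 5 elements need at least 3 more sets (each remaining set adds at most 2) — so at least 4 sets are needed, and 4 is optimal.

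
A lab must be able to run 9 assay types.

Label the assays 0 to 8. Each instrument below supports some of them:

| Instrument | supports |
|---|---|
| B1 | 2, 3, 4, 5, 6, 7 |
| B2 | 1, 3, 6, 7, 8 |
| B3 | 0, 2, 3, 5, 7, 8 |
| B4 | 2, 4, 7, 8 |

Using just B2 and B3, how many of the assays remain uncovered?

1

Union of B2, B3 = {0, 1, 2, 3, 5, 6, 7, 8}.
Not covered: 4 — 1 assay.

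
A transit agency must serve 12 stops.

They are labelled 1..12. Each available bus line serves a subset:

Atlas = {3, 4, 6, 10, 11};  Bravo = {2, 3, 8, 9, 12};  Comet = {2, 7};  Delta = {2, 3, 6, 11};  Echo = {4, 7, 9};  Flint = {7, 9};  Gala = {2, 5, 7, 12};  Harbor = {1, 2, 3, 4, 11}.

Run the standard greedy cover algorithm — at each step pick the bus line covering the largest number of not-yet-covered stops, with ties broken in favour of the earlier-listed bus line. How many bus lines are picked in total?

Greedy: pick Atlas (covers 5 new) → pick Bravo (covers 4 new) → pick Gala (covers 2 new) → pick Harbor (covers 1 new). Total picks: 4.

4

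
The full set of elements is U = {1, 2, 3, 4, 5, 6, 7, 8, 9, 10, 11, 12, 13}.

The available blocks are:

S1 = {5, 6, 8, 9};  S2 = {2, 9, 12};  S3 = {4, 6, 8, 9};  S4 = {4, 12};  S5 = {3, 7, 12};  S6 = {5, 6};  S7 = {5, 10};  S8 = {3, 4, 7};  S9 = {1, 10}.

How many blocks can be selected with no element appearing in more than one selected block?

S2, S6, S8, S9 are pairwise disjoint (S2={2,9,12}; S6={5,6}; S8={3,4,7}; S9={1,10}).
Every remaining block overlaps one of these, and no 5 of the listed blocks are pairwise disjoint, so 4 is the maximum.

4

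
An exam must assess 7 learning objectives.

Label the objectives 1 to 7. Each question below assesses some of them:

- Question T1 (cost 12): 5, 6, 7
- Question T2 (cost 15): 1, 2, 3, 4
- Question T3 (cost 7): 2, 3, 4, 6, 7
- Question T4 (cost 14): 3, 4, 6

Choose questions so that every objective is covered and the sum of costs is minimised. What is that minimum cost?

T1, T2 together cover every objective (T1 ∪ T2 = {1, 2, 3, 4, 5, 6, 7}); total cost 12 + 15 = 27.
The greedy pick T3, T1, T2 costs 34; no covering selection beats 27.

27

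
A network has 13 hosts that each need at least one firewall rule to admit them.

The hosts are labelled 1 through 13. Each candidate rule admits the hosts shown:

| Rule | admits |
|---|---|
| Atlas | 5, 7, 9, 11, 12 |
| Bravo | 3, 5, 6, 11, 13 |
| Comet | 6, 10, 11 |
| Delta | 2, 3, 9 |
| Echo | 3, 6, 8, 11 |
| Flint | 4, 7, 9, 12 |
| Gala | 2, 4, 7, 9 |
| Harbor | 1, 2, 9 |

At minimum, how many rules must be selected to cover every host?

5

Take {Bravo, Comet, Echo, Flint, Harbor}. Their union is {1, 2, 3, 4, 5, 6, 7, 8, 9, 10, 11, 12, 13}, which is all 13 hosts.
No 4 of the 8 rules cover everything (all 70 combinations miss at least one host), so 5 is optimal.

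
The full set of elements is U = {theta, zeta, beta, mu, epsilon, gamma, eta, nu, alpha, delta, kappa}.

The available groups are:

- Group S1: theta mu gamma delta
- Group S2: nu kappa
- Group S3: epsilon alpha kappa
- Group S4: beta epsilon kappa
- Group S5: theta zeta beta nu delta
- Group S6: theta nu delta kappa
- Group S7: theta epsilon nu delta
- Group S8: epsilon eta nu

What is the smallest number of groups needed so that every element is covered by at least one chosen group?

S1, S3, S5, and S8 cover everything between them: the union {theta, zeta, beta, mu, epsilon, gamma, eta, nu, alpha, delta, kappa} is all of U.
Only S1 contains mu, so S1 is forced; the remaining 7 elements need at least 3 more groups (each remaining group adds at most 3) — so at least 4 groups are needed, and 4 is optimal.

4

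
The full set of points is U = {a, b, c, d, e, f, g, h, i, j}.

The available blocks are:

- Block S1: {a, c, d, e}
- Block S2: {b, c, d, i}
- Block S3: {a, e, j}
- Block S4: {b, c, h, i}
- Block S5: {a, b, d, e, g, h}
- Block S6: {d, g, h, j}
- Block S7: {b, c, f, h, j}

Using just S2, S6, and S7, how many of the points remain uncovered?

Union of S2, S6, S7 = {b, c, d, f, g, h, i, j}.
Not covered: a, e — 2 points.

2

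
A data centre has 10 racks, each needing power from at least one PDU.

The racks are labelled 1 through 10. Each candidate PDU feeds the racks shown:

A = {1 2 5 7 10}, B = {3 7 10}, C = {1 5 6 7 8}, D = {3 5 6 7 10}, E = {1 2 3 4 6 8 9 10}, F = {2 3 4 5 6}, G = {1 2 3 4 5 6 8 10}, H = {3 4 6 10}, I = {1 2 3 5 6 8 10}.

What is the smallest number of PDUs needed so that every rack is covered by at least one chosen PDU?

2

Take {A, E}. Their union is {1, 2, 3, 4, 5, 6, 7, 8, 9, 10}, which is all 10 racks.
No single PDU has all 10 racks (the largest, E, has 8), so 2 is optimal.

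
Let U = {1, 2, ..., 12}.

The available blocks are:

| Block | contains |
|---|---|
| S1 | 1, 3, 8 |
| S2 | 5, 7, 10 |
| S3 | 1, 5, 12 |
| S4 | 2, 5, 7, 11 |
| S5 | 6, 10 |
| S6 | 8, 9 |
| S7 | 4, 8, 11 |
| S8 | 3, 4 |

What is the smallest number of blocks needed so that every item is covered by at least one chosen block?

5

Take {S3, S4, S5, S6, S8}. Their union is {1, 2, 3, 4, 5, 6, 7, 8, 9, 10, 11, 12}, which is all 12 items.
No 4 of the 8 blocks cover everything (all 70 combinations miss at least one item), so 5 is optimal.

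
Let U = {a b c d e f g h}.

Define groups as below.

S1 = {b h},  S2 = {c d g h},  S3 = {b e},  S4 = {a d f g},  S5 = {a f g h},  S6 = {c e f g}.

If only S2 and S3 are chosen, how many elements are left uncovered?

Union of S2, S3 = {b, c, d, e, g, h}.
Not covered: a, f — 2 elements.

2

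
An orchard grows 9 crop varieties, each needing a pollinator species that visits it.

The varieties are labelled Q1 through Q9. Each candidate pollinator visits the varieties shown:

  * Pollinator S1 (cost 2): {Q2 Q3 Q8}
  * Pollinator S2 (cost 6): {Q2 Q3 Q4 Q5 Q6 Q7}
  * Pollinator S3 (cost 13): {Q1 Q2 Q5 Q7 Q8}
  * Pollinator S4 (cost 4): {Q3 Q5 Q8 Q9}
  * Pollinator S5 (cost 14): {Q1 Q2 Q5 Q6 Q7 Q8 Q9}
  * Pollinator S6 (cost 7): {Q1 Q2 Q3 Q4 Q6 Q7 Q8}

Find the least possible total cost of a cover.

S4, S6 together cover every variety (S4 ∪ S6 = {Q1, Q2, Q3, Q4, Q5, Q6, Q7, Q8, Q9}); total cost 4 + 7 = 11.
The greedy pick S1, S2, S4, S6 costs 19; no covering selection beats 11.

11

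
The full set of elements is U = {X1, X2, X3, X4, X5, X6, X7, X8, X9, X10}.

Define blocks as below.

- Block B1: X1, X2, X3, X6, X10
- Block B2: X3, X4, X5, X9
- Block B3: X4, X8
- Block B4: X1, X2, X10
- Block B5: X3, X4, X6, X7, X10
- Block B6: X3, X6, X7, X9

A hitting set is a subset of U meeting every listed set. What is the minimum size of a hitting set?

Take H = {X1, X4, X7}. Each listed block contains at least one of these, so H is a hitting set of size 3.
The blocks B3, B4, B6 are pairwise disjoint, so any hitting set needs a separate element for each — at least 3. Hence 3 is optimal.

3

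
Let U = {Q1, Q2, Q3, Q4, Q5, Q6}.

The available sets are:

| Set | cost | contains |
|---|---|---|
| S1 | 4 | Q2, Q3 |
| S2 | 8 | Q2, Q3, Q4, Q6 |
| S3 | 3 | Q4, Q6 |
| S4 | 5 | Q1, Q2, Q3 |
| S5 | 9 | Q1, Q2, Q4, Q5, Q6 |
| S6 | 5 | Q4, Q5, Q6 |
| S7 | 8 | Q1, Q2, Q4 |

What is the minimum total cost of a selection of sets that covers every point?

10

S4, S6 together cover every point (S4 ∪ S6 = {Q1, Q2, Q3, Q4, Q5, Q6}); total cost 5 + 5 = 10.
The greedy pick S3, S4, S6 costs 13; no covering selection beats 10.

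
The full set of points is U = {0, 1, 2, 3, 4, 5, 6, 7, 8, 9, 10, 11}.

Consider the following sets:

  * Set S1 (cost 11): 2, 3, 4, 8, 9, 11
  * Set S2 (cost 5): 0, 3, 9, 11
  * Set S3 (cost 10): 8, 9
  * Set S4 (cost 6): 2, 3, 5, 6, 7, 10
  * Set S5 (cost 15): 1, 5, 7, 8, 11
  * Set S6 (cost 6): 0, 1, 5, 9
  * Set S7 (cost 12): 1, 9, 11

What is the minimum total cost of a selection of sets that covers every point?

23

S1, S4, S6 together cover every point (S1 ∪ S4 ∪ S6 = {0, 1, 2, 3, 4, 5, 6, 7, 8, 9, 10, 11}); total cost 11 + 6 + 6 = 23.
The greedy pick S4, S2, S1, S6 costs 28; no covering selection beats 23.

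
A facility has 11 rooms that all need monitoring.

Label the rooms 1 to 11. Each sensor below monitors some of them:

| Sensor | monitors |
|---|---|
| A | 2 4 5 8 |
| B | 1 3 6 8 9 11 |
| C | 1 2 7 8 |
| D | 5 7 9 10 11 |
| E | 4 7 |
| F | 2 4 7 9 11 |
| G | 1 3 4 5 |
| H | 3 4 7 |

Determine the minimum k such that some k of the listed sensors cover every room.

3

Take {B, D, F}. Their union is {1, 2, 3, 4, 5, 6, 7, 8, 9, 10, 11}, which is all 11 rooms.
Only B contains 6, so B is forced; the remaining 5 rooms need at least 2 more sensors (each remaining sensor adds at most 3) — so at least 3 sensors are needed, and 3 is optimal.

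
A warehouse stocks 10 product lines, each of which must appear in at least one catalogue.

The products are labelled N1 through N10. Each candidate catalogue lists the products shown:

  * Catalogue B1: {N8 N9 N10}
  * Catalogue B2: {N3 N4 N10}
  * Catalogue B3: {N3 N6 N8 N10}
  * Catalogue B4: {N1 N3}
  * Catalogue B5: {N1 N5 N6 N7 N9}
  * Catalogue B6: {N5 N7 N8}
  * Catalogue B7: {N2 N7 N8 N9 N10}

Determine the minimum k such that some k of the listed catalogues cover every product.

3

Take {B2, B5, B7}. Their union is {N1, N2, N3, N4, N5, N6, N7, N8, N9, N10}, which is all 10 products.
Only B7 contains N2, so B7 is forced; the remaining 5 products need at least 2 more catalogues (each remaining catalogue adds at most 3) — so at least 3 catalogues are needed, and 3 is optimal.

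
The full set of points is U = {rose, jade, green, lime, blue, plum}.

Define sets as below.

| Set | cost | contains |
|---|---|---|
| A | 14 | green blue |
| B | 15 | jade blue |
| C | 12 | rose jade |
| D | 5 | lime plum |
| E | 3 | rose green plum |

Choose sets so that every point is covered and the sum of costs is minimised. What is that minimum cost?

B, D, E together cover every point (B ∪ D ∪ E = {rose, jade, green, lime, blue, plum}); total cost 15 + 5 + 3 = 23.
No covering selection has total cost below 23.

23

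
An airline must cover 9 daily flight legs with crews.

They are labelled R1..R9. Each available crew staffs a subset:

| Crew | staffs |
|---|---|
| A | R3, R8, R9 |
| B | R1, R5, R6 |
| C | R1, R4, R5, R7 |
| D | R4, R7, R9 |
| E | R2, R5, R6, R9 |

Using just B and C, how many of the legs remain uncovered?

4

Union of B, C = {R1, R4, R5, R6, R7}.
Not covered: R2, R3, R8, R9 — 4 legs.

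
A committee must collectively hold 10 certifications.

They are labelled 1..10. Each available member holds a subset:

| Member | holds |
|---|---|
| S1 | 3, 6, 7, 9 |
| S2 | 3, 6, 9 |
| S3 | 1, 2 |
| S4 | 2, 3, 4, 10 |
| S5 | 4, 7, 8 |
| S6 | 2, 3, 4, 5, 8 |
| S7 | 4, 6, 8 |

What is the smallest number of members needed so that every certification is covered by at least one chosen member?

4

Take {S1, S3, S4, S6}. Their union is {1, 2, 3, 4, 5, 6, 7, 8, 9, 10}, which is all 10 certifications.
No 3 of the 7 members cover everything (all 35 combinations miss at least one certification), so 4 is optimal.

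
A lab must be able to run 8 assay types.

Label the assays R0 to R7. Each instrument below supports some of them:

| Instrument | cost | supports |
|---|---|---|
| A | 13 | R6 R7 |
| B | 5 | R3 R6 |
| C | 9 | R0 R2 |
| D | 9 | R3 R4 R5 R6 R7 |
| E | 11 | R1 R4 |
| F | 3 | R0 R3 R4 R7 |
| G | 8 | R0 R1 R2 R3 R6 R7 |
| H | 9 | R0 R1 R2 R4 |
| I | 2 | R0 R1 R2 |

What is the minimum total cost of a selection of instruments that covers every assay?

D, I together cover every assay (D ∪ I = {R0, R1, R2, R3, R4, R5, R6, R7}); total cost 9 + 2 = 11.
The greedy pick I, F, D costs 14; no covering selection beats 11.

11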